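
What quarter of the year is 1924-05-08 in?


Month: May (month 5)
Q1: Jan-Mar, Q2: Apr-Jun, Q3: Jul-Sep, Q4: Oct-Dec

Q2


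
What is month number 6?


Month 6 of 12

June


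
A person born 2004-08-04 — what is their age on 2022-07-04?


Birth: 2004-08-04
Reference: 2022-07-04
Year difference: 2022 - 2004 = 18
Birthday not yet reached in 2022, subtract 1

17 years old


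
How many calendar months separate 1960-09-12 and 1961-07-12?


From September 1960 to July 1961
1 year * 12 = 12 months, minus 2 months = 10

10 months


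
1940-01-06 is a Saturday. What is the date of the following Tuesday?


Current: Saturday
Target: Tuesday
Days ahead: 3

Next Tuesday: 1940-01-09


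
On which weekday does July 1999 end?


July 1999 has 31 days
Anchor: Jan 1, 1999. With p = 1999 - 1 = 1998: (p + p//4 - p//100 + p//400) mod 7 = (1998 + 499 - 19 + 4) mod 7 = 2482 mod 7 = 4 -> Friday (Mon=0 ... Sun=6)
Days before July (Jan-Jun): 181; July 1 index = (4 + 181) mod 7 = 3 -> Thursday
Last day offset: 31 - 1 = 30 days
Weekday index = (3 + 30) mod 7 = 5

Saturday, July 31


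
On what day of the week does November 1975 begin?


Target: November 1, 1975
Anchor: Jan 1, 1975. With p = 1975 - 1 = 1974: (p + p//4 - p//100 + p//400) mod 7 = (1974 + 493 - 19 + 4) mod 7 = 2452 mod 7 = 2 -> Wednesday (Mon=0 ... Sun=6)
Days before November (Jan-Oct): 304 days
Weekday index = (2 + 304) mod 7 = 5

Saturday


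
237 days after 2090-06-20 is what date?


Start: 2090-06-20, add 237 days
June 2090 has 30 days: 30 - 20 = 10 days to June 30 -> 227 left
July 2090 has 31 days -> 196 left
August 2090 has 31 days -> 165 left
September 2090 has 30 days -> 135 left
October 2090 has 31 days -> 104 left
November 2090 has 30 days -> 74 left
December 2090 has 31 days -> 43 left
January 2091 has 31 days -> 12 left
February 2091: 12 <= 28 -> lands on February 12

Result: 2091-02-12


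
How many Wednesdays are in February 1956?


February 1956 has 29 days
Anchor: Jan 1, 1956. With p = 1956 - 1 = 1955: (p + p//4 - p//100 + p//400) mod 7 = (1955 + 488 - 19 + 4) mod 7 = 2428 mod 7 = 6 -> Sunday (Mon=0 ... Sun=6)
Days before February (Jan): 31; February 1 index = (6 + 31) mod 7 = 2 -> Wednesday
First Wednesday is February 1
Wednesdays: 1, 8, 15, 22, 29

5 Wednesdays


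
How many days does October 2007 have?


October 2007

31 days


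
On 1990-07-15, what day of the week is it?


Date: July 15, 1990
Anchor: Jan 1, 1990. With p = 1990 - 1 = 1989: (p + p//4 - p//100 + p//400) mod 7 = (1989 + 497 - 19 + 4) mod 7 = 2471 mod 7 = 0 -> Monday (Mon=0 ... Sun=6)
Days before July (Jan-Jun): 181; offset = 181 + 15 - 1 = 195
Weekday index = (0 + 195) mod 7 = 6

Day of the week: Sunday


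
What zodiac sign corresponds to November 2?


Date: November 2
Conventional tropical zodiac dates: Scorpio from October 23 onward; Sagittarius starts November 22
November 2 falls within the Scorpio range

Scorpio


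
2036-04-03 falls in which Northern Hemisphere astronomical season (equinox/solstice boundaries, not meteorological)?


Date: April 3
Astronomical Spring (approx.; exact equinox/solstice day varies by year): March 20 to June 20
April 3 falls within the Spring window

Spring


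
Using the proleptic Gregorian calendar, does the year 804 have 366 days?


Gregorian leap year rule: divisible by 4, but not by 100, unless also by 400.
804 is divisible by 4 but not 100 -> leap year

Yes


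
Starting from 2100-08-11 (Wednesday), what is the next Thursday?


Current: Wednesday
Target: Thursday
Days ahead: 1

Next Thursday: 2100-08-12


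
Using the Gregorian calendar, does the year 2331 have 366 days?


Gregorian leap year rule: divisible by 4, but not by 100, unless also by 400.
2331 is not divisible by 4 -> not a leap year

No


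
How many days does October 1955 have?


October 1955

31 days


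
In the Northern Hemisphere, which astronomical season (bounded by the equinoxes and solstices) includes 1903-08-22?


Date: August 22
Astronomical Summer (approx.; exact equinox/solstice day varies by year): June 21 to September 21
August 22 falls within the Summer window

Summer


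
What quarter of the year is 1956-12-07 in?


Month: December (month 12)
Q1: Jan-Mar, Q2: Apr-Jun, Q3: Jul-Sep, Q4: Oct-Dec

Q4


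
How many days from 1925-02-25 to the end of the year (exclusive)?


Day of year: 56 of 365
Remaining = 365 - 56

309 days


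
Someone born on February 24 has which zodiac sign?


Date: February 24
Conventional tropical zodiac dates: Pisces from February 19 onward; Aries starts March 21
February 24 falls within the Pisces range

Pisces


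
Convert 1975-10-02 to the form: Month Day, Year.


ISO 1975-10-02 parses as year=1975, month=10, day=02
Month 10 -> October

October 2, 1975


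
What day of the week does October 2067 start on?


Target: October 1, 2067
Anchor: Jan 1, 2067. With p = 2067 - 1 = 2066: (p + p//4 - p//100 + p//400) mod 7 = (2066 + 516 - 20 + 5) mod 7 = 2567 mod 7 = 5 -> Saturday (Mon=0 ... Sun=6)
Days before October (Jan-Sep): 273 days
Weekday index = (5 + 273) mod 7 = 5

Saturday


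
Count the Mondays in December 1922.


December 1922 has 31 days
Anchor: Jan 1, 1922. With p = 1922 - 1 = 1921: (p + p//4 - p//100 + p//400) mod 7 = (1921 + 480 - 19 + 4) mod 7 = 2386 mod 7 = 6 -> Sunday (Mon=0 ... Sun=6)
Days before December (Jan-Nov): 334; December 1 index = (6 + 334) mod 7 = 4 -> Friday
First Monday is December 4
Mondays: 4, 11, 18, 25

4 Mondays


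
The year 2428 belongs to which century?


Century = (year - 1) // 100 + 1
= (2428 - 1) // 100 + 1
= 2427 // 100 + 1
= 24 + 1

25th century


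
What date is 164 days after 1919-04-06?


Start: 1919-04-06, add 164 days
April 1919 has 30 days: 30 - 6 = 24 days to April 30 -> 140 left
May 1919 has 31 days -> 109 left
June 1919 has 30 days -> 79 left
July 1919 has 31 days -> 48 left
August 1919 has 31 days -> 17 left
September 1919: 17 <= 30 -> lands on September 17

Result: 1919-09-17


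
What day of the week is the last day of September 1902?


September 1902 has 30 days
Anchor: Jan 1, 1902. With p = 1902 - 1 = 1901: (p + p//4 - p//100 + p//400) mod 7 = (1901 + 475 - 19 + 4) mod 7 = 2361 mod 7 = 2 -> Wednesday (Mon=0 ... Sun=6)
Days before September (Jan-Aug): 243; September 1 index = (2 + 243) mod 7 = 0 -> Monday
Last day offset: 30 - 1 = 29 days
Weekday index = (0 + 29) mod 7 = 1

Tuesday, September 30


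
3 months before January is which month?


January is month 1
1 - 3 = -2; wrap: -2 + 12 = 10

October


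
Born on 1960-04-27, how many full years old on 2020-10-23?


Birth: 1960-04-27
Reference: 2020-10-23
Year difference: 2020 - 1960 = 60

60 years old


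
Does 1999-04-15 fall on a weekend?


Anchor: Jan 1, 1999. With p = 1999 - 1 = 1998: (p + p//4 - p//100 + p//400) mod 7 = (1998 + 499 - 19 + 4) mod 7 = 2482 mod 7 = 4 -> Friday (Mon=0 ... Sun=6)
Day of year: 105; offset = 104
Weekday index = (4 + 104) mod 7 = 3 -> Thursday
Weekend days: Saturday, Sunday

No


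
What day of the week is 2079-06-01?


Date: June 1, 2079
Anchor: Jan 1, 2079. With p = 2079 - 1 = 2078: (p + p//4 - p//100 + p//400) mod 7 = (2078 + 519 - 20 + 5) mod 7 = 2582 mod 7 = 6 -> Sunday (Mon=0 ... Sun=6)
Days before June (Jan-May): 151; offset = 151 + 1 - 1 = 151
Weekday index = (6 + 151) mod 7 = 3

Day of the week: Thursday


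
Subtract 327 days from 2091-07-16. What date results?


Start: 2091-07-16, subtract 327 days
Back 16 days from July 16 reaches June 30, 2091 -> 311 left
June 2091 has 30 days -> back to May 31, 2091 -> 281 left
May 2091 has 31 days -> back to April 30, 2091 -> 250 left
April 2091 has 30 days -> back to March 31, 2091 -> 220 left
March 2091 has 31 days -> back to February 28, 2091 -> 189 left
February 2091 has 28 days -> back to January 31, 2091 -> 161 left
January 2091 has 31 days -> back to December 31, 2090 -> 130 left
December 2090 has 31 days -> back to November 30, 2090 -> 99 left
November 2090 has 30 days -> back to October 31, 2090 -> 69 left
October 2090 has 31 days -> back to September 30, 2090 -> 38 left
September 2090 has 30 days -> back to August 31, 2090 -> 8 left
August 2090: 31 - 8 = 23 -> lands on August 23

Result: 2090-08-23


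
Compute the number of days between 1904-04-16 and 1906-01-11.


From 1904-04-16 to 1906-01-11
1904-04-16: days before April = 31 + 29 + 31 = 91 (1904 is a leap year); day of year = 91 + 16 = 107
1906-01-11: day of year = 11
Rest of 1904: 366 - 107 = 259
Full years 1905 (365): 365
Total = 259 + 365 + 11 = 635

635 days


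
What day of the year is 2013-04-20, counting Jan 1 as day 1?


Date: April 20, 2013
Days in months 1 through 3: 90
Plus 20 days in April

Day of year: 110


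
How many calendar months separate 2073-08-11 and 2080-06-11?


From August 2073 to June 2080
7 years * 12 = 84 months, minus 2 months = 82

82 months


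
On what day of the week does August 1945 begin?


Target: August 1, 1945
Anchor: Jan 1, 1945. With p = 1945 - 1 = 1944: (p + p//4 - p//100 + p//400) mod 7 = (1944 + 486 - 19 + 4) mod 7 = 2415 mod 7 = 0 -> Monday (Mon=0 ... Sun=6)
Days before August (Jan-Jul): 212 days
Weekday index = (0 + 212) mod 7 = 2

Wednesday


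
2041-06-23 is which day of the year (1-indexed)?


Date: June 23, 2041
Days in months 1 through 5: 151
Plus 23 days in June

Day of year: 174


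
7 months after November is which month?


November is month 11
11 + 7 = 18; wrap: 18 - 12 = 6

June


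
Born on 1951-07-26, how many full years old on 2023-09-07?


Birth: 1951-07-26
Reference: 2023-09-07
Year difference: 2023 - 1951 = 72

72 years old


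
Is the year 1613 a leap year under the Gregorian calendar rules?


Gregorian leap year rule: divisible by 4, but not by 100, unless also by 400.
1613 is not divisible by 4 -> not a leap year

No


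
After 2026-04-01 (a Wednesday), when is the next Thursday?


Current: Wednesday
Target: Thursday
Days ahead: 1

Next Thursday: 2026-04-02


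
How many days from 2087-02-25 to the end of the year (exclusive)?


Day of year: 56 of 365
Remaining = 365 - 56

309 days


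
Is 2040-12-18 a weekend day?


Anchor: Jan 1, 2040. With p = 2040 - 1 = 2039: (p + p//4 - p//100 + p//400) mod 7 = (2039 + 509 - 20 + 5) mod 7 = 2533 mod 7 = 6 -> Sunday (Mon=0 ... Sun=6)
Day of year: 353; offset = 352
Weekday index = (6 + 352) mod 7 = 1 -> Tuesday
Weekend days: Saturday, Sunday

No


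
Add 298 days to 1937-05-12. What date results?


Start: 1937-05-12, add 298 days
May 1937 has 31 days: 31 - 12 = 19 days to May 31 -> 279 left
June 1937 has 30 days -> 249 left
July 1937 has 31 days -> 218 left
August 1937 has 31 days -> 187 left
September 1937 has 30 days -> 157 left
October 1937 has 31 days -> 126 left
November 1937 has 30 days -> 96 left
December 1937 has 31 days -> 65 left
January 1938 has 31 days -> 34 left
February 1938 has 28 days -> 6 left
March 1938: 6 <= 31 -> lands on March 6

Result: 1938-03-06


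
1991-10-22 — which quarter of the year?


Month: October (month 10)
Q1: Jan-Mar, Q2: Apr-Jun, Q3: Jul-Sep, Q4: Oct-Dec

Q4


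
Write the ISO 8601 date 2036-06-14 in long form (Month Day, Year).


ISO 2036-06-14 parses as year=2036, month=06, day=14
Month 6 -> June

June 14, 2036


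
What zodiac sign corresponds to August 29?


Date: August 29
Conventional tropical zodiac dates: Virgo from August 23 onward; Libra starts September 23
August 29 falls within the Virgo range

Virgo


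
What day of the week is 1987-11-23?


Date: November 23, 1987
Anchor: Jan 1, 1987. With p = 1987 - 1 = 1986: (p + p//4 - p//100 + p//400) mod 7 = (1986 + 496 - 19 + 4) mod 7 = 2467 mod 7 = 3 -> Thursday (Mon=0 ... Sun=6)
Days before November (Jan-Oct): 304; offset = 304 + 23 - 1 = 326
Weekday index = (3 + 326) mod 7 = 0

Day of the week: Monday


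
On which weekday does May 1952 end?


May 1952 has 31 days
Anchor: Jan 1, 1952. With p = 1952 - 1 = 1951: (p + p//4 - p//100 + p//400) mod 7 = (1951 + 487 - 19 + 4) mod 7 = 2423 mod 7 = 1 -> Tuesday (Mon=0 ... Sun=6)
Days before May (Jan-Apr): 121; May 1 index = (1 + 121) mod 7 = 3 -> Thursday
Last day offset: 31 - 1 = 30 days
Weekday index = (3 + 30) mod 7 = 5

Saturday, May 31


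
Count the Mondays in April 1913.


April 1913 has 30 days
Anchor: Jan 1, 1913. With p = 1913 - 1 = 1912: (p + p//4 - p//100 + p//400) mod 7 = (1912 + 478 - 19 + 4) mod 7 = 2375 mod 7 = 2 -> Wednesday (Mon=0 ... Sun=6)
Days before April (Jan-Mar): 90; April 1 index = (2 + 90) mod 7 = 1 -> Tuesday
First Monday is April 7
Mondays: 7, 14, 21, 28

4 Mondays


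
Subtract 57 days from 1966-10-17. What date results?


Start: 1966-10-17, subtract 57 days
Back 17 days from October 17 reaches September 30, 1966 -> 40 left
September 1966 has 30 days -> back to August 31, 1966 -> 10 left
August 1966: 31 - 10 = 21 -> lands on August 21

Result: 1966-08-21


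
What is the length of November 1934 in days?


November 1934

30 days


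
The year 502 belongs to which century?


Century = (year - 1) // 100 + 1
= (502 - 1) // 100 + 1
= 501 // 100 + 1
= 5 + 1

6th century


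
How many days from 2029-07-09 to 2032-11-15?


From 2029-07-09 to 2032-11-15
2029-07-09: days before July = 31 + 28 + 31 + 30 + 31 + 30 = 181 (2029 is not a leap year); day of year = 181 + 9 = 190
2032-11-15: days before November = 31 + 29 + 31 + 30 + 31 + 30 + 31 + 31 + 30 + 31 = 305 (2032 is a leap year); day of year = 305 + 15 = 320
Rest of 2029: 365 - 190 = 175
Full years 2030 (365), 2031 (365): 730
Total = 175 + 730 + 320 = 1225

1225 days


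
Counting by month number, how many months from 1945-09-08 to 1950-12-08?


From September 1945 to December 1950
5 years * 12 = 60 months, plus 3 months = 63

63 months


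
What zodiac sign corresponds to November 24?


Date: November 24
Conventional tropical zodiac dates: Sagittarius from November 22 onward; Capricorn starts December 22
November 24 falls within the Sagittarius range

Sagittarius


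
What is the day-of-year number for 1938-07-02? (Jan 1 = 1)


Date: July 2, 1938
Days in months 1 through 6: 181
Plus 2 days in July

Day of year: 183


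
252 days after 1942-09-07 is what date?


Start: 1942-09-07, add 252 days
September 1942 has 30 days: 30 - 7 = 23 days to September 30 -> 229 left
October 1942 has 31 days -> 198 left
November 1942 has 30 days -> 168 left
December 1942 has 31 days -> 137 left
January 1943 has 31 days -> 106 left
February 1943 has 28 days -> 78 left
March 1943 has 31 days -> 47 left
April 1943 has 30 days -> 17 left
May 1943: 17 <= 31 -> lands on May 17

Result: 1943-05-17


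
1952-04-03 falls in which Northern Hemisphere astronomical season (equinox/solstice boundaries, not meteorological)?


Date: April 3
Astronomical Spring (approx.; exact equinox/solstice day varies by year): March 20 to June 20
April 3 falls within the Spring window

Spring


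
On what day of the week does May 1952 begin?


Target: May 1, 1952
Anchor: Jan 1, 1952. With p = 1952 - 1 = 1951: (p + p//4 - p//100 + p//400) mod 7 = (1951 + 487 - 19 + 4) mod 7 = 2423 mod 7 = 1 -> Tuesday (Mon=0 ... Sun=6)
Days before May (Jan-Apr): 121 days
Weekday index = (1 + 121) mod 7 = 3

Thursday


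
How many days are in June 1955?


June 1955

30 days


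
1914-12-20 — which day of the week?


Date: December 20, 1914
Anchor: Jan 1, 1914. With p = 1914 - 1 = 1913: (p + p//4 - p//100 + p//400) mod 7 = (1913 + 478 - 19 + 4) mod 7 = 2376 mod 7 = 3 -> Thursday (Mon=0 ... Sun=6)
Days before December (Jan-Nov): 334; offset = 334 + 20 - 1 = 353
Weekday index = (3 + 353) mod 7 = 6

Day of the week: Sunday


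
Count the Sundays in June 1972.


June 1972 has 30 days
Anchor: Jan 1, 1972. With p = 1972 - 1 = 1971: (p + p//4 - p//100 + p//400) mod 7 = (1971 + 492 - 19 + 4) mod 7 = 2448 mod 7 = 5 -> Saturday (Mon=0 ... Sun=6)
Days before June (Jan-May): 152; June 1 index = (5 + 152) mod 7 = 3 -> Thursday
First Sunday is June 4
Sundays: 4, 11, 18, 25

4 Sundays


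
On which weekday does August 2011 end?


August 2011 has 31 days
Anchor: Jan 1, 2011. With p = 2011 - 1 = 2010: (p + p//4 - p//100 + p//400) mod 7 = (2010 + 502 - 20 + 5) mod 7 = 2497 mod 7 = 5 -> Saturday (Mon=0 ... Sun=6)
Days before August (Jan-Jul): 212; August 1 index = (5 + 212) mod 7 = 0 -> Monday
Last day offset: 31 - 1 = 30 days
Weekday index = (0 + 30) mod 7 = 2

Wednesday, August 31


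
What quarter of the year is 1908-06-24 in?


Month: June (month 6)
Q1: Jan-Mar, Q2: Apr-Jun, Q3: Jul-Sep, Q4: Oct-Dec

Q2


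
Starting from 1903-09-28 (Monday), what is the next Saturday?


Current: Monday
Target: Saturday
Days ahead: 5

Next Saturday: 1903-10-03


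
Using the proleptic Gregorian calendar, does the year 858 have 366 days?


Gregorian leap year rule: divisible by 4, but not by 100, unless also by 400.
858 is not divisible by 4 -> not a leap year

No


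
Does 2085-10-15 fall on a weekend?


Anchor: Jan 1, 2085. With p = 2085 - 1 = 2084: (p + p//4 - p//100 + p//400) mod 7 = (2084 + 521 - 20 + 5) mod 7 = 2590 mod 7 = 0 -> Monday (Mon=0 ... Sun=6)
Day of year: 288; offset = 287
Weekday index = (0 + 287) mod 7 = 0 -> Monday
Weekend days: Saturday, Sunday

No


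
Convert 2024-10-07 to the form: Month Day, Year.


ISO 2024-10-07 parses as year=2024, month=10, day=07
Month 10 -> October

October 7, 2024


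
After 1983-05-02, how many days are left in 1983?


Day of year: 122 of 365
Remaining = 365 - 122

243 days


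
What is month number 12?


Month 12 of 12

December


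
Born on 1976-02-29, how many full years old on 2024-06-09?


Birth: 1976-02-29
Reference: 2024-06-09
Year difference: 2024 - 1976 = 48

48 years old


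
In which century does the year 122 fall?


Century = (year - 1) // 100 + 1
= (122 - 1) // 100 + 1
= 121 // 100 + 1
= 1 + 1

2nd century


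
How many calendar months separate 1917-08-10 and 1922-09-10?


From August 1917 to September 1922
5 years * 12 = 60 months, plus 1 month = 61

61 months


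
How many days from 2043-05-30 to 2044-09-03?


From 2043-05-30 to 2044-09-03
2043-05-30: days before May = 31 + 28 + 31 + 30 = 120 (2043 is not a leap year); day of year = 120 + 30 = 150
2044-09-03: days before September = 31 + 29 + 31 + 30 + 31 + 30 + 31 + 31 = 244 (2044 is a leap year); day of year = 244 + 3 = 247
Rest of 2043: 365 - 150 = 215
Total = 215 + 247 = 462

462 days


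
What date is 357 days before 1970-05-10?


Start: 1970-05-10, subtract 357 days
Back 10 days from May 10 reaches April 30, 1970 -> 347 left
April 1970 has 30 days -> back to March 31, 1970 -> 317 left
March 1970 has 31 days -> back to February 28, 1970 -> 286 left
February 1970 has 28 days -> back to January 31, 1970 -> 258 left
January 1970 has 31 days -> back to December 31, 1969 -> 227 left
December 1969 has 31 days -> back to November 30, 1969 -> 196 left
November 1969 has 30 days -> back to October 31, 1969 -> 166 left
October 1969 has 31 days -> back to September 30, 1969 -> 135 left
September 1969 has 30 days -> back to August 31, 1969 -> 105 left
August 1969 has 31 days -> back to July 31, 1969 -> 74 left
July 1969 has 31 days -> back to June 30, 1969 -> 43 left
June 1969 has 30 days -> back to May 31, 1969 -> 13 left
May 1969: 31 - 13 = 18 -> lands on May 18

Result: 1969-05-18


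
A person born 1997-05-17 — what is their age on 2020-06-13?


Birth: 1997-05-17
Reference: 2020-06-13
Year difference: 2020 - 1997 = 23

23 years old


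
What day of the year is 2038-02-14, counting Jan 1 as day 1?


Date: February 14, 2038
Days in months 1 through 1: 31
Plus 14 days in February

Day of year: 45


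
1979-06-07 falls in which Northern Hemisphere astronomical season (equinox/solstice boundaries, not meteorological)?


Date: June 7
Astronomical Spring (approx.; exact equinox/solstice day varies by year): March 20 to June 20
June 7 falls within the Spring window

Spring


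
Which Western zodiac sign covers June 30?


Date: June 30
Conventional tropical zodiac dates: Cancer from June 21 onward; Leo starts July 23
June 30 falls within the Cancer range

Cancer


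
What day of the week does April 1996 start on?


Target: April 1, 1996
Anchor: Jan 1, 1996. With p = 1996 - 1 = 1995: (p + p//4 - p//100 + p//400) mod 7 = (1995 + 498 - 19 + 4) mod 7 = 2478 mod 7 = 0 -> Monday (Mon=0 ... Sun=6)
Days before April (Jan-Mar): 91 days
Weekday index = (0 + 91) mod 7 = 0

Monday


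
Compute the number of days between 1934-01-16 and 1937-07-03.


From 1934-01-16 to 1937-07-03
1934-01-16: day of year = 16
1937-07-03: days before July = 31 + 28 + 31 + 30 + 31 + 30 = 181 (1937 is not a leap year); day of year = 181 + 3 = 184
Rest of 1934: 365 - 16 = 349
Full years 1935 (365), 1936 (366): 731
Total = 349 + 731 + 184 = 1264

1264 days


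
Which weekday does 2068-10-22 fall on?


Date: October 22, 2068
Anchor: Jan 1, 2068. With p = 2068 - 1 = 2067: (p + p//4 - p//100 + p//400) mod 7 = (2067 + 516 - 20 + 5) mod 7 = 2568 mod 7 = 6 -> Sunday (Mon=0 ... Sun=6)
Days before October (Jan-Sep): 274; offset = 274 + 22 - 1 = 295
Weekday index = (6 + 295) mod 7 = 0

Day of the week: Monday


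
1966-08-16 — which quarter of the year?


Month: August (month 8)
Q1: Jan-Mar, Q2: Apr-Jun, Q3: Jul-Sep, Q4: Oct-Dec

Q3


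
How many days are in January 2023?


January 2023

31 days


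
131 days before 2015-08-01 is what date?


Start: 2015-08-01, subtract 131 days
Back 1 day from August 1 reaches July 31, 2015 -> 130 left
July 2015 has 31 days -> back to June 30, 2015 -> 99 left
June 2015 has 30 days -> back to May 31, 2015 -> 69 left
May 2015 has 31 days -> back to April 30, 2015 -> 38 left
April 2015 has 30 days -> back to March 31, 2015 -> 8 left
March 2015: 31 - 8 = 23 -> lands on March 23

Result: 2015-03-23


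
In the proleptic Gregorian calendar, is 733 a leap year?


Gregorian leap year rule: divisible by 4, but not by 100, unless also by 400.
733 is not divisible by 4 -> not a leap year

No


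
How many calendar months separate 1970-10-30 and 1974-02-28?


From October 1970 to February 1974
4 years * 12 = 48 months, minus 8 months = 40

40 months


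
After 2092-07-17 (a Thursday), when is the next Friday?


Current: Thursday
Target: Friday
Days ahead: 1

Next Friday: 2092-07-18


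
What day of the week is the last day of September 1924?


September 1924 has 30 days
Anchor: Jan 1, 1924. With p = 1924 - 1 = 1923: (p + p//4 - p//100 + p//400) mod 7 = (1923 + 480 - 19 + 4) mod 7 = 2388 mod 7 = 1 -> Tuesday (Mon=0 ... Sun=6)
Days before September (Jan-Aug): 244; September 1 index = (1 + 244) mod 7 = 0 -> Monday
Last day offset: 30 - 1 = 29 days
Weekday index = (0 + 29) mod 7 = 1

Tuesday, September 30


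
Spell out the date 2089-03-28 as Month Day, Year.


ISO 2089-03-28 parses as year=2089, month=03, day=28
Month 3 -> March

March 28, 2089


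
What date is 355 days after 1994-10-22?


Start: 1994-10-22, add 355 days
October 1994 has 31 days: 31 - 22 = 9 days to October 31 -> 346 left
November 1994 has 30 days -> 316 left
December 1994 has 31 days -> 285 left
January 1995 has 31 days -> 254 left
February 1995 has 28 days -> 226 left
March 1995 has 31 days -> 195 left
April 1995 has 30 days -> 165 left
May 1995 has 31 days -> 134 left
June 1995 has 30 days -> 104 left
July 1995 has 31 days -> 73 left
August 1995 has 31 days -> 42 left
September 1995 has 30 days -> 12 left
October 1995: 12 <= 31 -> lands on October 12

Result: 1995-10-12


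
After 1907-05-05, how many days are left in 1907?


Day of year: 125 of 365
Remaining = 365 - 125

240 days


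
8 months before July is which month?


July is month 7
7 - 8 = -1; wrap: -1 + 12 = 11

November


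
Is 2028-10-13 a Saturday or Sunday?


Anchor: Jan 1, 2028. With p = 2028 - 1 = 2027: (p + p//4 - p//100 + p//400) mod 7 = (2027 + 506 - 20 + 5) mod 7 = 2518 mod 7 = 5 -> Saturday (Mon=0 ... Sun=6)
Day of year: 287; offset = 286
Weekday index = (5 + 286) mod 7 = 4 -> Friday
Weekend days: Saturday, Sunday

No


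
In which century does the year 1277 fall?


Century = (year - 1) // 100 + 1
= (1277 - 1) // 100 + 1
= 1276 // 100 + 1
= 12 + 1

13th century


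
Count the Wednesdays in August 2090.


August 2090 has 31 days
Anchor: Jan 1, 2090. With p = 2090 - 1 = 2089: (p + p//4 - p//100 + p//400) mod 7 = (2089 + 522 - 20 + 5) mod 7 = 2596 mod 7 = 6 -> Sunday (Mon=0 ... Sun=6)
Days before August (Jan-Jul): 212; August 1 index = (6 + 212) mod 7 = 1 -> Tuesday
First Wednesday is August 2
Wednesdays: 2, 9, 16, 23, 30

5 Wednesdays


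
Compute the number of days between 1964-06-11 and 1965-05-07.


From 1964-06-11 to 1965-05-07
1964-06-11: days before June = 31 + 29 + 31 + 30 + 31 = 152 (1964 is a leap year); day of year = 152 + 11 = 163
1965-05-07: days before May = 31 + 28 + 31 + 30 = 120 (1965 is not a leap year); day of year = 120 + 7 = 127
Rest of 1964: 366 - 163 = 203
Total = 203 + 127 = 330

330 days


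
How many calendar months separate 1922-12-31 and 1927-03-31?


From December 1922 to March 1927
5 years * 12 = 60 months, minus 9 months = 51

51 months


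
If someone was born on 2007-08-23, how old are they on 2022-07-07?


Birth: 2007-08-23
Reference: 2022-07-07
Year difference: 2022 - 2007 = 15
Birthday not yet reached in 2022, subtract 1

14 years old


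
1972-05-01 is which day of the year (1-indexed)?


Date: May 1, 1972
Days in months 1 through 4: 121
Plus 1 days in May

Day of year: 122


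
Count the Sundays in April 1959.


April 1959 has 30 days
Anchor: Jan 1, 1959. With p = 1959 - 1 = 1958: (p + p//4 - p//100 + p//400) mod 7 = (1958 + 489 - 19 + 4) mod 7 = 2432 mod 7 = 3 -> Thursday (Mon=0 ... Sun=6)
Days before April (Jan-Mar): 90; April 1 index = (3 + 90) mod 7 = 2 -> Wednesday
First Sunday is April 5
Sundays: 5, 12, 19, 26

4 Sundays


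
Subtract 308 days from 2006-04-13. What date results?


Start: 2006-04-13, subtract 308 days
Back 13 days from April 13 reaches March 31, 2006 -> 295 left
March 2006 has 31 days -> back to February 28, 2006 -> 264 left
February 2006 has 28 days -> back to January 31, 2006 -> 236 left
January 2006 has 31 days -> back to December 31, 2005 -> 205 left
December 2005 has 31 days -> back to November 30, 2005 -> 174 left
November 2005 has 30 days -> back to October 31, 2005 -> 144 left
October 2005 has 31 days -> back to September 30, 2005 -> 113 left
September 2005 has 30 days -> back to August 31, 2005 -> 83 left
August 2005 has 31 days -> back to July 31, 2005 -> 52 left
July 2005 has 31 days -> back to June 30, 2005 -> 21 left
June 2005: 30 - 21 = 9 -> lands on June 9

Result: 2005-06-09


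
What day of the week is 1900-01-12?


Date: January 12, 1900
Anchor: Jan 1, 1900. With p = 1900 - 1 = 1899: (p + p//4 - p//100 + p//400) mod 7 = (1899 + 474 - 18 + 4) mod 7 = 2359 mod 7 = 0 -> Monday (Mon=0 ... Sun=6)
Days into year = 12 - 1 = 11
Weekday index = (0 + 11) mod 7 = 4

Day of the week: Friday


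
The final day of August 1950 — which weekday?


August 1950 has 31 days
Anchor: Jan 1, 1950. With p = 1950 - 1 = 1949: (p + p//4 - p//100 + p//400) mod 7 = (1949 + 487 - 19 + 4) mod 7 = 2421 mod 7 = 6 -> Sunday (Mon=0 ... Sun=6)
Days before August (Jan-Jul): 212; August 1 index = (6 + 212) mod 7 = 1 -> Tuesday
Last day offset: 31 - 1 = 30 days
Weekday index = (1 + 30) mod 7 = 3

Thursday, August 31


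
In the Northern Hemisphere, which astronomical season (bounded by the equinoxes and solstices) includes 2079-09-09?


Date: September 9
Astronomical Summer (approx.; exact equinox/solstice day varies by year): June 21 to September 21
September 9 falls within the Summer window

Summer


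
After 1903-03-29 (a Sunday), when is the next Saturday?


Current: Sunday
Target: Saturday
Days ahead: 6

Next Saturday: 1903-04-04


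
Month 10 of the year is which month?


Month 10 of 12

October


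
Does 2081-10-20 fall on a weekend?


Anchor: Jan 1, 2081. With p = 2081 - 1 = 2080: (p + p//4 - p//100 + p//400) mod 7 = (2080 + 520 - 20 + 5) mod 7 = 2585 mod 7 = 2 -> Wednesday (Mon=0 ... Sun=6)
Day of year: 293; offset = 292
Weekday index = (2 + 292) mod 7 = 0 -> Monday
Weekend days: Saturday, Sunday

No


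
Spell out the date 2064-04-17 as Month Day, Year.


ISO 2064-04-17 parses as year=2064, month=04, day=17
Month 4 -> April

April 17, 2064


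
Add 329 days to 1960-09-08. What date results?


Start: 1960-09-08, add 329 days
September 1960 has 30 days: 30 - 8 = 22 days to September 30 -> 307 left
October 1960 has 31 days -> 276 left
November 1960 has 30 days -> 246 left
December 1960 has 31 days -> 215 left
January 1961 has 31 days -> 184 left
February 1961 has 28 days -> 156 left
March 1961 has 31 days -> 125 left
April 1961 has 30 days -> 95 left
May 1961 has 31 days -> 64 left
June 1961 has 30 days -> 34 left
July 1961 has 31 days -> 3 left
August 1961: 3 <= 31 -> lands on August 3

Result: 1961-08-03


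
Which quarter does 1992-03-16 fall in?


Month: March (month 3)
Q1: Jan-Mar, Q2: Apr-Jun, Q3: Jul-Sep, Q4: Oct-Dec

Q1


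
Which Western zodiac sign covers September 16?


Date: September 16
Conventional tropical zodiac dates: Virgo from August 23 onward; Libra starts September 23
September 16 falls within the Virgo range

Virgo


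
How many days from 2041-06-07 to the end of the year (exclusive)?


Day of year: 158 of 365
Remaining = 365 - 158

207 days


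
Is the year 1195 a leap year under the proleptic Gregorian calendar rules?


Gregorian leap year rule: divisible by 4, but not by 100, unless also by 400.
1195 is not divisible by 4 -> not a leap year

No


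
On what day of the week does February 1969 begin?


Target: February 1, 1969
Anchor: Jan 1, 1969. With p = 1969 - 1 = 1968: (p + p//4 - p//100 + p//400) mod 7 = (1968 + 492 - 19 + 4) mod 7 = 2445 mod 7 = 2 -> Wednesday (Mon=0 ... Sun=6)
Days before February (Jan): 31 days
Weekday index = (2 + 31) mod 7 = 5

Saturday


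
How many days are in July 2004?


July 2004

31 days


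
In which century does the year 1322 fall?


Century = (year - 1) // 100 + 1
= (1322 - 1) // 100 + 1
= 1321 // 100 + 1
= 13 + 1

14th century


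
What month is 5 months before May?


May is month 5
5 - 5 = 0; wrap: 0 + 12 = 12

December


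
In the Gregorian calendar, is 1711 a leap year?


Gregorian leap year rule: divisible by 4, but not by 100, unless also by 400.
1711 is not divisible by 4 -> not a leap year

No


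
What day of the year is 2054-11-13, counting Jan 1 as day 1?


Date: November 13, 2054
Days in months 1 through 10: 304
Plus 13 days in November

Day of year: 317


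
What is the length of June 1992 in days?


June 1992

30 days


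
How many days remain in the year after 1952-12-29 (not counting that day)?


Day of year: 364 of 366
Remaining = 366 - 364

2 days


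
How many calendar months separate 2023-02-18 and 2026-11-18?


From February 2023 to November 2026
3 years * 12 = 36 months, plus 9 months = 45

45 months


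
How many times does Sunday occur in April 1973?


April 1973 has 30 days
Anchor: Jan 1, 1973. With p = 1973 - 1 = 1972: (p + p//4 - p//100 + p//400) mod 7 = (1972 + 493 - 19 + 4) mod 7 = 2450 mod 7 = 0 -> Monday (Mon=0 ... Sun=6)
Days before April (Jan-Mar): 90; April 1 index = (0 + 90) mod 7 = 6 -> Sunday
First Sunday is April 1
Sundays: 1, 8, 15, 22, 29

5 Sundays


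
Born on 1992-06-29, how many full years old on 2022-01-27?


Birth: 1992-06-29
Reference: 2022-01-27
Year difference: 2022 - 1992 = 30
Birthday not yet reached in 2022, subtract 1

29 years old


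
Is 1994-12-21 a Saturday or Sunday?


Anchor: Jan 1, 1994. With p = 1994 - 1 = 1993: (p + p//4 - p//100 + p//400) mod 7 = (1993 + 498 - 19 + 4) mod 7 = 2476 mod 7 = 5 -> Saturday (Mon=0 ... Sun=6)
Day of year: 355; offset = 354
Weekday index = (5 + 354) mod 7 = 2 -> Wednesday
Weekend days: Saturday, Sunday

No


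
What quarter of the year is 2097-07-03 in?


Month: July (month 7)
Q1: Jan-Mar, Q2: Apr-Jun, Q3: Jul-Sep, Q4: Oct-Dec

Q3


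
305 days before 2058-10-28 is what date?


Start: 2058-10-28, subtract 305 days
Back 28 days from October 28 reaches September 30, 2058 -> 277 left
September 2058 has 30 days -> back to August 31, 2058 -> 247 left
August 2058 has 31 days -> back to July 31, 2058 -> 216 left
July 2058 has 31 days -> back to June 30, 2058 -> 185 left
June 2058 has 30 days -> back to May 31, 2058 -> 155 left
May 2058 has 31 days -> back to April 30, 2058 -> 124 left
April 2058 has 30 days -> back to March 31, 2058 -> 94 left
March 2058 has 31 days -> back to February 28, 2058 -> 63 left
February 2058 has 28 days -> back to January 31, 2058 -> 35 left
January 2058 has 31 days -> back to December 31, 2057 -> 4 left
December 2057: 31 - 4 = 27 -> lands on December 27

Result: 2057-12-27


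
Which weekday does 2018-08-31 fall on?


Date: August 31, 2018
Anchor: Jan 1, 2018. With p = 2018 - 1 = 2017: (p + p//4 - p//100 + p//400) mod 7 = (2017 + 504 - 20 + 5) mod 7 = 2506 mod 7 = 0 -> Monday (Mon=0 ... Sun=6)
Days before August (Jan-Jul): 212; offset = 212 + 31 - 1 = 242
Weekday index = (0 + 242) mod 7 = 4

Day of the week: Friday


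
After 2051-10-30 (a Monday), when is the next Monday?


Current: Monday
Target: Monday
Days ahead: 7

Next Monday: 2051-11-06


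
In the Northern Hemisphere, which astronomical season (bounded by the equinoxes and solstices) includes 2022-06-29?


Date: June 29
Astronomical Summer (approx.; exact equinox/solstice day varies by year): June 21 to September 21
June 29 falls within the Summer window

Summer


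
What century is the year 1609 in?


Century = (year - 1) // 100 + 1
= (1609 - 1) // 100 + 1
= 1608 // 100 + 1
= 16 + 1

17th century


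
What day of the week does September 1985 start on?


Target: September 1, 1985
Anchor: Jan 1, 1985. With p = 1985 - 1 = 1984: (p + p//4 - p//100 + p//400) mod 7 = (1984 + 496 - 19 + 4) mod 7 = 2465 mod 7 = 1 -> Tuesday (Mon=0 ... Sun=6)
Days before September (Jan-Aug): 243 days
Weekday index = (1 + 243) mod 7 = 6

Sunday


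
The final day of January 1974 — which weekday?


January 1974 has 31 days
Anchor: Jan 1, 1974. With p = 1974 - 1 = 1973: (p + p//4 - p//100 + p//400) mod 7 = (1973 + 493 - 19 + 4) mod 7 = 2451 mod 7 = 1 -> Tuesday (Mon=0 ... Sun=6)
January 1 is the anchor itself -> Tuesday
Last day offset: 31 - 1 = 30 days
Weekday index = (1 + 30) mod 7 = 3

Thursday, January 31


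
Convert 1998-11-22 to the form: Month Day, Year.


ISO 1998-11-22 parses as year=1998, month=11, day=22
Month 11 -> November

November 22, 1998


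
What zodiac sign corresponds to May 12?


Date: May 12
Conventional tropical zodiac dates: Taurus from April 20 onward; Gemini starts May 21
May 12 falls within the Taurus range

Taurus


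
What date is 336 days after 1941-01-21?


Start: 1941-01-21, add 336 days
January 1941 has 31 days: 31 - 21 = 10 days to January 31 -> 326 left
February 1941 has 28 days -> 298 left
March 1941 has 31 days -> 267 left
April 1941 has 30 days -> 237 left
May 1941 has 31 days -> 206 left
June 1941 has 30 days -> 176 left
July 1941 has 31 days -> 145 left
August 1941 has 31 days -> 114 left
September 1941 has 30 days -> 84 left
October 1941 has 31 days -> 53 left
November 1941 has 30 days -> 23 left
December 1941: 23 <= 31 -> lands on December 23

Result: 1941-12-23


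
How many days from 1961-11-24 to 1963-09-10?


From 1961-11-24 to 1963-09-10
1961-11-24: days before November = 31 + 28 + 31 + 30 + 31 + 30 + 31 + 31 + 30 + 31 = 304 (1961 is not a leap year); day of year = 304 + 24 = 328
1963-09-10: days before September = 31 + 28 + 31 + 30 + 31 + 30 + 31 + 31 = 243 (1963 is not a leap year); day of year = 243 + 10 = 253
Rest of 1961: 365 - 328 = 37
Full years 1962 (365): 365
Total = 37 + 365 + 253 = 655

655 days


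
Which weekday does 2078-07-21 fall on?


Date: July 21, 2078
Anchor: Jan 1, 2078. With p = 2078 - 1 = 2077: (p + p//4 - p//100 + p//400) mod 7 = (2077 + 519 - 20 + 5) mod 7 = 2581 mod 7 = 5 -> Saturday (Mon=0 ... Sun=6)
Days before July (Jan-Jun): 181; offset = 181 + 21 - 1 = 201
Weekday index = (5 + 201) mod 7 = 3

Day of the week: Thursday


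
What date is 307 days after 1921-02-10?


Start: 1921-02-10, add 307 days
February 1921 has 28 days: 28 - 10 = 18 days to February 28 -> 289 left
March 1921 has 31 days -> 258 left
April 1921 has 30 days -> 228 left
May 1921 has 31 days -> 197 left
June 1921 has 30 days -> 167 left
July 1921 has 31 days -> 136 left
August 1921 has 31 days -> 105 left
September 1921 has 30 days -> 75 left
October 1921 has 31 days -> 44 left
November 1921 has 30 days -> 14 left
December 1921: 14 <= 31 -> lands on December 14

Result: 1921-12-14


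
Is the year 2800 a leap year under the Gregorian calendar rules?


Gregorian leap year rule: divisible by 4, but not by 100, unless also by 400.
2800 is divisible by 400 -> leap year

Yes


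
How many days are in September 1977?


September 1977

30 days


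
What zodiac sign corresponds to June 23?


Date: June 23
Conventional tropical zodiac dates: Cancer from June 21 onward; Leo starts July 23
June 23 falls within the Cancer range

Cancer


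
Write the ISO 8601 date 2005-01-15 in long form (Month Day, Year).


ISO 2005-01-15 parses as year=2005, month=01, day=15
Month 1 -> January

January 15, 2005


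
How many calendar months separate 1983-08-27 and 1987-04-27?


From August 1983 to April 1987
4 years * 12 = 48 months, minus 4 months = 44

44 months


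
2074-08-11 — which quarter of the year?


Month: August (month 8)
Q1: Jan-Mar, Q2: Apr-Jun, Q3: Jul-Sep, Q4: Oct-Dec

Q3


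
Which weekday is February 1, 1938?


Target: February 1, 1938
Anchor: Jan 1, 1938. With p = 1938 - 1 = 1937: (p + p//4 - p//100 + p//400) mod 7 = (1937 + 484 - 19 + 4) mod 7 = 2406 mod 7 = 5 -> Saturday (Mon=0 ... Sun=6)
Days before February (Jan): 31 days
Weekday index = (5 + 31) mod 7 = 1

Tuesday


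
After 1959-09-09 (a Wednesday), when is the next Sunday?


Current: Wednesday
Target: Sunday
Days ahead: 4

Next Sunday: 1959-09-13


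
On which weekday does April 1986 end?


April 1986 has 30 days
Anchor: Jan 1, 1986. With p = 1986 - 1 = 1985: (p + p//4 - p//100 + p//400) mod 7 = (1985 + 496 - 19 + 4) mod 7 = 2466 mod 7 = 2 -> Wednesday (Mon=0 ... Sun=6)
Days before April (Jan-Mar): 90; April 1 index = (2 + 90) mod 7 = 1 -> Tuesday
Last day offset: 30 - 1 = 29 days
Weekday index = (1 + 29) mod 7 = 2

Wednesday, April 30


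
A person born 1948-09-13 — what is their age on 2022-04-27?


Birth: 1948-09-13
Reference: 2022-04-27
Year difference: 2022 - 1948 = 74
Birthday not yet reached in 2022, subtract 1

73 years old


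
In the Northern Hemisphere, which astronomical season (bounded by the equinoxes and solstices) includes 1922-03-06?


Date: March 6
Astronomical Winter (approx.; exact equinox/solstice day varies by year): December 21 to March 19
March 6 falls within the Winter window

Winter


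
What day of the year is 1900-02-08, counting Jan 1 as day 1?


Date: February 8, 1900
Days in months 1 through 1: 31
Plus 8 days in February

Day of year: 39


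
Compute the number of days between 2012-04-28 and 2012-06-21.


From 2012-04-28 to 2012-06-21
2012-04-28: days before April = 31 + 29 + 31 = 91 (2012 is a leap year); day of year = 91 + 28 = 119
2012-06-21: days before June = 31 + 29 + 31 + 30 + 31 = 152 (2012 is a leap year); day of year = 152 + 21 = 173
Same year: 173 - 119 = 54

54 days


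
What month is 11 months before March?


March is month 3
3 - 11 = -8; wrap: -8 + 12 = 4

April


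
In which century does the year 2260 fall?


Century = (year - 1) // 100 + 1
= (2260 - 1) // 100 + 1
= 2259 // 100 + 1
= 22 + 1

23rd century
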